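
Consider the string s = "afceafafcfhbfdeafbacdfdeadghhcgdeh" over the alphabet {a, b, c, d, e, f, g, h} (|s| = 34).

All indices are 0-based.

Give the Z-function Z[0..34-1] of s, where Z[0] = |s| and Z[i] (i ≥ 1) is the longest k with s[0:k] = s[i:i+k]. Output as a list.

Z[0]=34
i=1: fresh scan; Z[1]=0
i=2: fresh scan; Z[2]=0
i=3: fresh scan; Z[3]=0
i=4: fresh scan; Z[4]=2 grow→box=[4,6)
i=5: min(r-i=1, Z[1]=0)=0; Z[5]=0
i=6: fresh scan; Z[6]=3 grow→box=[6,9)
i=7: min(r-i=2, Z[1]=0)=0; Z[7]=0
i=8: min(r-i=1, Z[2]=0)=0; Z[8]=0
i=9: fresh scan; Z[9]=0
i=10: fresh scan; Z[10]=0
i=11: fresh scan; Z[11]=0
i=12: fresh scan; Z[12]=0
i=13: fresh scan; Z[13]=0
i=14: fresh scan; Z[14]=0
i=15: fresh scan; Z[15]=2 grow→box=[15,17)
i=16: min(r-i=1, Z[1]=0)=0; Z[16]=0
i=17: fresh scan; Z[17]=0
i=18: fresh scan; Z[18]=1 grow→box=[18,19)
i=19: fresh scan; Z[19]=0
i=20: fresh scan; Z[20]=0
i=21: fresh scan; Z[21]=0
i=22: fresh scan; Z[22]=0
i=23: fresh scan; Z[23]=0
i=24: fresh scan; Z[24]=1 grow→box=[24,25)
i=25: fresh scan; Z[25]=0
i=26: fresh scan; Z[26]=0
i=27: fresh scan; Z[27]=0
i=28: fresh scan; Z[28]=0
i=29: fresh scan; Z[29]=0
i=30: fresh scan; Z[30]=0
i=31: fresh scan; Z[31]=0
i=32: fresh scan; Z[32]=0
i=33: fresh scan; Z[33]=0

[34, 0, 0, 0, 2, 0, 3, 0, 0, 0, 0, 0, 0, 0, 0, 2, 0, 0, 1, 0, 0, 0, 0, 0, 1, 0, 0, 0, 0, 0, 0, 0, 0, 0]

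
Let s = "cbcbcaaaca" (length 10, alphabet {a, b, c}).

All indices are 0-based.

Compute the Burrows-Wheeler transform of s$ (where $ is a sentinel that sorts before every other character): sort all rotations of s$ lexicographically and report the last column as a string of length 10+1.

accaaccabb$

rank  rotation     last
    0  $cbcbcaaaca  a
    1  a$cbcbcaaac  c
    2  aaaca$cbcbc  c
    3  aaca$cbcbca  a
    4  aca$cbcbcaa  a
    5  bcaaaca$cbc  c
    6  bcbcaaaca$c  c
    7  ca$cbcbcaaa  a
    8  caaaca$cbcb  b
    9  cbcaaaca$cb  b
   10  cbcbcaaaca$  $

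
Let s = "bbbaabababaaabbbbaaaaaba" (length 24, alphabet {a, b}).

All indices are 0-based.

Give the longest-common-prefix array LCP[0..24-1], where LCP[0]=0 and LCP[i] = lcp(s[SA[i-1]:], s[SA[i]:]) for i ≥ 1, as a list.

[0, 1, 4, 3, 4, 2, 4, 3, 1, 3, 3, 5, 2, 0, 2, 4, 3, 2, 4, 1, 4, 2, 5, 3]

rank | idx | suffix
   0 |  23 | a
   1 |  17 | aaaaaba
   2 |  18 | aaaaba
   3 |  19 | aaaba
   4 |  10 | aaabbbbaaaaaba
   5 |  20 | aaba
   6 |   3 | aabababaaabbbbaaaaaba
   7 |  11 | aabbbbaaaaaba
   8 |  21 | aba
   9 |   8 | abaaabbbbaaaaaba
  10 |   6 | ababaaabbbbaaaaaba
  11 |   4 | abababaaabbbbaaaaaba
  12 |  12 | abbbbaaaaaba
  13 |  22 | ba
  14 |  16 | baaaaaba
  15 |   9 | baaabbbbaaaaaba
  16 |   2 | baabababaaabbbbaaaaaba
  17 |   7 | babaaabbbbaaaaaba
  18 |   5 | bababaaabbbbaaaaaba
  19 |  15 | bbaaaaaba
  20 |   1 | bbaabababaaabbbbaaaaaba
  21 |  14 | bbbaaaaaba
  22 |   0 | bbbaabababaaabbbbaaaaaba
  23 |  13 | bbbbaaaaaba

SA = [23, 17, 18, 19, 10, 20, 3, 11, 21, 8, 6, 4, 12, 22, 16, 9, 2, 7, 5, 15, 1, 14, 0, 13]
i: (SA[i-1],SA[i]) lcp shared
  1: (23,17) 1 'a'
  2: (17,18) 4 'aaaa'
  3: (18,19) 3 'aaa'
  4: (19,10) 4 'aaab'
  5: (10,20) 2 'aa'
  6: (20,3) 4 'aaba'
  7: (3,11) 3 'aab'
  8: (11,21) 1 'a'
  9: (21,8) 3 'aba'
  10: (8,6) 3 'aba'
  11: (6,4) 5 'ababa'
  12: (4,12) 2 'ab'
  13: (12,22) 0 ''
  14: (22,16) 2 'ba'
  15: (16,9) 4 'baaa'
  16: (9,2) 3 'baa'
  17: (2,7) 2 'ba'
  18: (7,5) 4 'baba'
  19: (5,15) 1 'b'
  20: (15,1) 4 'bbaa'
  21: (1,14) 2 'bb'
  22: (14,0) 5 'bbbaa'
  23: (0,13) 3 'bbb'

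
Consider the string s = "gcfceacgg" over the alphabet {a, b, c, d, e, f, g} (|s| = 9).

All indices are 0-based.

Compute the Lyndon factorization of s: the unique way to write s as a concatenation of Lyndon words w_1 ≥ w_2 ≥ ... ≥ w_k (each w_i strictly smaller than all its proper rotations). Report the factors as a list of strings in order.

["g", "cf", "ce", "acgg"]

emit factor 1: 'g' (i=0, period=1)
emit factor 2: 'cf' (i=1, period=2)
emit factor 3: 'ce' (i=3, period=2)
emit factor 4: 'acgg' (i=5, period=4)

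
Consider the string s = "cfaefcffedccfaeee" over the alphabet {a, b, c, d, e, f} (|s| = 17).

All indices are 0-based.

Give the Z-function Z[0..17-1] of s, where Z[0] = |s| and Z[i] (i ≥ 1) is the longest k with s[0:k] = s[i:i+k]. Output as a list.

[17, 0, 0, 0, 0, 2, 0, 0, 0, 0, 1, 4, 0, 0, 0, 0, 0]

Z[0]=17
i=1: outside box; Z[1]=0
i=2: outside box; Z[2]=0
i=3: outside box; Z[3]=0
i=4: outside box; Z[4]=0
i=5: outside box; Z[5]=2 grow→box=[5,7)
i=6: min(r-i=1, Z[1]=0)=0; Z[6]=0
i=7: outside box; Z[7]=0
i=8: outside box; Z[8]=0
i=9: outside box; Z[9]=0
i=10: outside box; Z[10]=1 grow→box=[10,11)
i=11: outside box; Z[11]=4 grow→box=[11,15)
i=12: min(r-i=3, Z[1]=0)=0; Z[12]=0
i=13: min(r-i=2, Z[2]=0)=0; Z[13]=0
i=14: min(r-i=1, Z[3]=0)=0; Z[14]=0
i=15: outside box; Z[15]=0
i=16: outside box; Z[16]=0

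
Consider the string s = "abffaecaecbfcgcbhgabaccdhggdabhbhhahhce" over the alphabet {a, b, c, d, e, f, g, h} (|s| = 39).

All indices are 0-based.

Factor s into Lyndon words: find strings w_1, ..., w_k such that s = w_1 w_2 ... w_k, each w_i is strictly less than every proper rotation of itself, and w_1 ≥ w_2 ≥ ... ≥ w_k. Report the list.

["abffaecaecbfcgcbhg", "abaccdhggdabhbhhahhce"]

emit factor 1: 'abffaecaecbfcgcbhg' (i=0, period=18)
emit factor 2: 'abaccdhggdabhbhhahhce' (i=18, period=21)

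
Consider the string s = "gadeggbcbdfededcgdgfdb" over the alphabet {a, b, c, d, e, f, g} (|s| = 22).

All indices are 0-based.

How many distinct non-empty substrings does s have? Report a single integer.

rank | idx | suffix
   0 |   1 | adeggbcbdfededcgdgfdb
   1 |  21 | b
   2 |   6 | bcbdfededcgdgfdb
   3 |   8 | bdfededcgdgfdb
   4 |   7 | cbdfededcgdgfdb
   5 |  15 | cgdgfdb
   6 |  20 | db
   7 |  14 | dcgdgfdb
   8 |  12 | dedcgdgfdb
   9 |   2 | deggbcbdfededcgdgfdb
  10 |   9 | dfededcgdgfdb
  11 |  17 | dgfdb
  12 |  13 | edcgdgfdb
  13 |  11 | ededcgdgfdb
  14 |   3 | eggbcbdfededcgdgfdb
  15 |  19 | fdb
  16 |  10 | fededcgdgfdb
  17 |   0 | gadeggbcbdfededcgdgfdb
  18 |   5 | gbcbdfededcgdgfdb
  19 |  16 | gdgfdb
  20 |  18 | gfdb
  21 |   4 | ggbcbdfededcgdgfdb

SA = [1, 21, 6, 8, 7, 15, 20, 14, 12, 2, 9, 17, 13, 11, 3, 19, 10, 0, 5, 16, 18, 4]
[i] adj suffixes → lcp
  [1] 1/21 → 0 ('')
  [2] 21/6 → 1 ('b')
  [3] 6/8 → 1 ('b')
  [4] 8/7 → 0 ('')
  [5] 7/15 → 1 ('c')
  [6] 15/20 → 0 ('')
  [7] 20/14 → 1 ('d')
  [8] 14/12 → 1 ('d')
  [9] 12/2 → 2 ('de')
  [10] 2/9 → 1 ('d')
  [11] 9/17 → 1 ('d')
  [12] 17/13 → 0 ('')
  [13] 13/11 → 2 ('ed')
  [14] 11/3 → 1 ('e')
  [15] 3/19 → 0 ('')
  [16] 19/10 → 1 ('f')
  [17] 10/0 → 0 ('')
  [18] 0/5 → 1 ('g')
  [19] 5/16 → 1 ('g')
  [20] 16/18 → 1 ('g')
  [21] 18/4 → 1 ('g')

n(n+1)/2 = 22·23/2 = 253
Σ LCP = 0 + 0 + 1 + 1 + 0 + 1 + 0 + 1 + 1 + 2 + 1 + 1 + 0 + 2 + 1 + 0 + 1 + 0 + 1 + 1 + 1 + 1 = 17
distinct = 253 − 17 = 236

236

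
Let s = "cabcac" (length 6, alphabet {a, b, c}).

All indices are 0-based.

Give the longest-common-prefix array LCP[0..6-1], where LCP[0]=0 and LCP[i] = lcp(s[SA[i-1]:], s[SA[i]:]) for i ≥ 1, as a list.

[0, 1, 0, 0, 1, 2]

rank | idx | suffix
   0 |   1 | abcac
   1 |   4 | ac
   2 |   2 | bcac
   3 |   5 | c
   4 |   0 | cabcac
   5 |   3 | cac

SA = [1, 4, 2, 5, 0, 3]
i: (SA[i-1],SA[i]) lcp shared
  1: (1,4) 1 'a'
  2: (4,2) 0 ''
  3: (2,5) 0 ''
  4: (5,0) 1 'c'
  5: (0,3) 2 'ca'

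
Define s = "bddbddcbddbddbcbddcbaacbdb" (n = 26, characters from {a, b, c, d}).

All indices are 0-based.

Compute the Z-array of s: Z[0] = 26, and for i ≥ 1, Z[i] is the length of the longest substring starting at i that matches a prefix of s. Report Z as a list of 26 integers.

[26, 0, 0, 3, 0, 0, 0, 6, 0, 0, 4, 0, 0, 1, 0, 3, 0, 0, 0, 1, 0, 0, 0, 2, 0, 1]

Z[0]=26
i=1: outside box; Z[1]=0
i=2: outside box; Z[2]=0
i=3: outside box; Z[3]=3 grow→box=[3,6)
i=4: min(r-i=2, Z[1]=0)=0; Z[4]=0
i=5: min(r-i=1, Z[2]=0)=0; Z[5]=0
i=6: outside box; Z[6]=0
i=7: outside box; Z[7]=6 grow→box=[7,13)
i=8: min(r-i=5, Z[1]=0)=0; Z[8]=0
i=9: min(r-i=4, Z[2]=0)=0; Z[9]=0
i=10: min(r-i=3, Z[3]=3)=3; Z[10]=4 grow→box=[10,14)
i=11: min(r-i=3, Z[1]=0)=0; Z[11]=0
i=12: min(r-i=2, Z[2]=0)=0; Z[12]=0
i=13: min(r-i=1, Z[3]=3)=1; Z[13]=1
i=14: outside box; Z[14]=0
i=15: outside box; Z[15]=3 grow→box=[15,18)
i=16: min(r-i=2, Z[1]=0)=0; Z[16]=0
i=17: min(r-i=1, Z[2]=0)=0; Z[17]=0
i=18: outside box; Z[18]=0
i=19: outside box; Z[19]=1 grow→box=[19,20)
i=20: outside box; Z[20]=0
i=21: outside box; Z[21]=0
i=22: outside box; Z[22]=0
i=23: outside box; Z[23]=2 grow→box=[23,25)
i=24: min(r-i=1, Z[1]=0)=0; Z[24]=0
i=25: outside box; Z[25]=1 grow→box=[25,26)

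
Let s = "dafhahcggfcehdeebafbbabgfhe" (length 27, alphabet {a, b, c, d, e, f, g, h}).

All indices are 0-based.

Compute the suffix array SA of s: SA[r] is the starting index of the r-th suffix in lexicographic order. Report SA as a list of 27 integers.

rank→(start, suffix):
  0 → (21, 'abgfhe')
  1 → (17, 'afbbabgfhe')
  2 → (1, 'afhahcggfcehdeebafbbabgfhe')
  3 → (4, 'ahcggfcehdeebafbbabgfhe')
  4 → (20, 'babgfhe')
  5 → (16, 'bafbbabgfhe')
  6 → (19, 'bbabgfhe')
  7 → (22, 'bgfhe')
  8 → (10, 'cehdeebafbbabgfhe')
  9 → (6, 'cggfcehdeebafbbabgfhe')
  10 → (0, 'dafhahcggfcehdeebafbbabgfhe')
  11 → (13, 'deebafbbabgfhe')
  12 → (26, 'e')
  13 → (15, 'ebafbbabgfhe')
  14 → (14, 'eebafbbabgfhe')
  15 → (11, 'ehdeebafbbabgfhe')
  16 → (18, 'fbbabgfhe')
  17 → (9, 'fcehdeebafbbabgfhe')
  18 → (2, 'fhahcggfcehdeebafbbabgfhe')
  19 → (24, 'fhe')
  20 → (8, 'gfcehdeebafbbabgfhe')
  21 → (23, 'gfhe')
  22 → (7, 'ggfcehdeebafbbabgfhe')
  23 → (3, 'hahcggfcehdeebafbbabgfhe')
  24 → (5, 'hcggfcehdeebafbbabgfhe')
  25 → (12, 'hdeebafbbabgfhe')
  26 → (25, 'he')

[21, 17, 1, 4, 20, 16, 19, 22, 10, 6, 0, 13, 26, 15, 14, 11, 18, 9, 2, 24, 8, 23, 7, 3, 5, 12, 25]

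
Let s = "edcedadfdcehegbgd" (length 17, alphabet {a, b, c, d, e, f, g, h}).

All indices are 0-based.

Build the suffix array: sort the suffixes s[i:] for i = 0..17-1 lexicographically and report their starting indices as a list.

[5, 14, 2, 9, 16, 4, 1, 8, 6, 3, 0, 12, 10, 7, 13, 15, 11]

sorted suffixes:
  #0 SA[0]=5  'adfdcehegbgd'
  #1 SA[1]=14  'bgd'
  #2 SA[2]=2  'cedadfdcehegbgd'
  #3 SA[3]=9  'cehegbgd'
  #4 SA[4]=16  'd'
  #5 SA[5]=4  'dadfdcehegbgd'
  #6 SA[6]=1  'dcedadfdcehegbgd'
  #7 SA[7]=8  'dcehegbgd'
  #8 SA[8]=6  'dfdcehegbgd'
  #9 SA[9]=3  'edadfdcehegbgd'
  #10 SA[10]=0  'edcedadfdcehegbgd'
  #11 SA[11]=12  'egbgd'
  #12 SA[12]=10  'ehegbgd'
  #13 SA[13]=7  'fdcehegbgd'
  #14 SA[14]=13  'gbgd'
  #15 SA[15]=15  'gd'
  #16 SA[16]=11  'hegbgd'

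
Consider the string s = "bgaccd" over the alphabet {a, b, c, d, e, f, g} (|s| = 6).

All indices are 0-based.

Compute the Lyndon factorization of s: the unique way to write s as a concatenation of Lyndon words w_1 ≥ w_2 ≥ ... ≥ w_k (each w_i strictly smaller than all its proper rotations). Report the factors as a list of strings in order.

emit factor 1: 'bg' (i=0, period=2)
emit factor 2: 'accd' (i=2, period=4)

["bg", "accd"]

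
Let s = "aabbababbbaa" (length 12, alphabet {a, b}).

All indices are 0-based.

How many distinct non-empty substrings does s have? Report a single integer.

rank→(start, suffix):
  0 → (11, 'a')
  1 → (10, 'aa')
  2 → (0, 'aabbababbbaa')
  3 → (4, 'ababbbaa')
  4 → (1, 'abbababbbaa')
  5 → (6, 'abbbaa')
  6 → (9, 'baa')
  7 → (3, 'bababbbaa')
  8 → (5, 'babbbaa')
  9 → (8, 'bbaa')
  10 → (2, 'bbababbbaa')
  11 → (7, 'bbbaa')

SA = [11, 10, 0, 4, 1, 6, 9, 3, 5, 8, 2, 7]
[i] adj suffixes → lcp
  [1] 11/10 → 1 ('a')
  [2] 10/0 → 2 ('aa')
  [3] 0/4 → 1 ('a')
  [4] 4/1 → 2 ('ab')
  [5] 1/6 → 3 ('abb')
  [6] 6/9 → 0 ('')
  [7] 9/3 → 2 ('ba')
  [8] 3/5 → 3 ('bab')
  [9] 5/8 → 1 ('b')
  [10] 8/2 → 3 ('bba')
  [11] 2/7 → 2 ('bb')

n(n+1)/2 = 12·13/2 = 78
Σ LCP = 0 + 1 + 2 + 1 + 2 + 3 + 0 + 2 + 3 + 1 + 3 + 2 = 20
distinct = 78 − 20 = 58

58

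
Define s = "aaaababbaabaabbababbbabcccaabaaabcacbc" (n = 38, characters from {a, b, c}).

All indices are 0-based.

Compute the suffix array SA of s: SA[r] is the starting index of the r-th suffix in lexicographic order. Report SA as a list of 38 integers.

sorted suffixes:
  #0 SA[0]=0  'aaaababbaabaabbababbbabcccaabaaabcacbc'
  #1 SA[1]=1  'aaababbaabaabbababbbabcccaabaaabcacbc'
  #2 SA[2]=29  'aaabcacbc'
  #3 SA[3]=26  'aabaaabcacbc'
  #4 SA[4]=8  'aabaabbababbbabcccaabaaabcacbc'
  #5 SA[5]=2  'aababbaabaabbababbbabcccaabaaabcacbc'
  #6 SA[6]=11  'aabbababbbabcccaabaaabcacbc'
  #7 SA[7]=30  'aabcacbc'
  #8 SA[8]=27  'abaaabcacbc'
  #9 SA[9]=9  'abaabbababbbabcccaabaaabcacbc'
  #10 SA[10]=3  'ababbaabaabbababbbabcccaabaaabcacbc'
  #11 SA[11]=15  'ababbbabcccaabaaabcacbc'
  #12 SA[12]=5  'abbaabaabbababbbabcccaabaaabcacbc'
  #13 SA[13]=12  'abbababbbabcccaabaaabcacbc'
  #14 SA[14]=17  'abbbabcccaabaaabcacbc'
  #15 SA[15]=31  'abcacbc'
  #16 SA[16]=21  'abcccaabaaabcacbc'
  #17 SA[17]=34  'acbc'
  #18 SA[18]=28  'baaabcacbc'
  #19 SA[19]=7  'baabaabbababbbabcccaabaaabcacbc'
  #20 SA[20]=10  'baabbababbbabcccaabaaabcacbc'
  #21 SA[21]=14  'bababbbabcccaabaaabcacbc'
  #22 SA[22]=4  'babbaabaabbababbbabcccaabaaabcacbc'
  #23 SA[23]=16  'babbbabcccaabaaabcacbc'
  #24 SA[24]=20  'babcccaabaaabcacbc'
  #25 SA[25]=6  'bbaabaabbababbbabcccaabaaabcacbc'
  #26 SA[26]=13  'bbababbbabcccaabaaabcacbc'
  #27 SA[27]=19  'bbabcccaabaaabcacbc'
  #28 SA[28]=18  'bbbabcccaabaaabcacbc'
  #29 SA[29]=36  'bc'
  #30 SA[30]=32  'bcacbc'
  #31 SA[31]=22  'bcccaabaaabcacbc'
  #32 SA[32]=37  'c'
  #33 SA[33]=25  'caabaaabcacbc'
  #34 SA[34]=33  'cacbc'
  #35 SA[35]=35  'cbc'
  #36 SA[36]=24  'ccaabaaabcacbc'
  #37 SA[37]=23  'cccaabaaabcacbc'

[0, 1, 29, 26, 8, 2, 11, 30, 27, 9, 3, 15, 5, 12, 17, 31, 21, 34, 28, 7, 10, 14, 4, 16, 20, 6, 13, 19, 18, 36, 32, 22, 37, 25, 33, 35, 24, 23]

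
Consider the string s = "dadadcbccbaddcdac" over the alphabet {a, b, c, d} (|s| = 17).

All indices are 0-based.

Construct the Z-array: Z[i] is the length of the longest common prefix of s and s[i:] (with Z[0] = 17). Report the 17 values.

Z[0]=17
i=1: i≥r, start 0; Z[1]=0
i=2: i≥r, start 0; Z[2]=3 extend→box=[2,5)
i=3: min(r-i=2, Z[1]=0)=0; Z[3]=0
i=4: min(r-i=1, Z[2]=3)=1; Z[4]=1
i=5: i≥r, start 0; Z[5]=0
i=6: i≥r, start 0; Z[6]=0
i=7: i≥r, start 0; Z[7]=0
i=8: i≥r, start 0; Z[8]=0
i=9: i≥r, start 0; Z[9]=0
i=10: i≥r, start 0; Z[10]=0
i=11: i≥r, start 0; Z[11]=1 extend→box=[11,12)
i=12: i≥r, start 0; Z[12]=1 extend→box=[12,13)
i=13: i≥r, start 0; Z[13]=0
i=14: i≥r, start 0; Z[14]=2 extend→box=[14,16)
i=15: min(r-i=1, Z[1]=0)=0; Z[15]=0
i=16: i≥r, start 0; Z[16]=0

[17, 0, 3, 0, 1, 0, 0, 0, 0, 0, 0, 1, 1, 0, 2, 0, 0]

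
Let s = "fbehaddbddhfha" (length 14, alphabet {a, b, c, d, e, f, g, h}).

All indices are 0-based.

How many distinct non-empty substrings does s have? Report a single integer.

95

rank→(start, suffix):
  0 → (13, 'a')
  1 → (4, 'addbddhfha')
  2 → (7, 'bddhfha')
  3 → (1, 'behaddbddhfha')
  4 → (6, 'dbddhfha')
  5 → (5, 'ddbddhfha')
  6 → (8, 'ddhfha')
  7 → (9, 'dhfha')
  8 → (2, 'ehaddbddhfha')
  9 → (0, 'fbehaddbddhfha')
  10 → (11, 'fha')
  11 → (12, 'ha')
  12 → (3, 'haddbddhfha')
  13 → (10, 'hfha')

SA = [13, 4, 7, 1, 6, 5, 8, 9, 2, 0, 11, 12, 3, 10]
[i] adj suffixes → lcp
  [1] 13/4 → 1 ('a')
  [2] 4/7 → 0 ('')
  [3] 7/1 → 1 ('b')
  [4] 1/6 → 0 ('')
  [5] 6/5 → 1 ('d')
  [6] 5/8 → 2 ('dd')
  [7] 8/9 → 1 ('d')
  [8] 9/2 → 0 ('')
  [9] 2/0 → 0 ('')
  [10] 0/11 → 1 ('f')
  [11] 11/12 → 0 ('')
  [12] 12/3 → 2 ('ha')
  [13] 3/10 → 1 ('h')

n(n+1)/2 = 14·15/2 = 105
Σ LCP = 0 + 1 + 0 + 1 + 0 + 1 + 2 + 1 + 0 + 0 + 1 + 0 + 2 + 1 = 10
distinct = 105 − 10 = 95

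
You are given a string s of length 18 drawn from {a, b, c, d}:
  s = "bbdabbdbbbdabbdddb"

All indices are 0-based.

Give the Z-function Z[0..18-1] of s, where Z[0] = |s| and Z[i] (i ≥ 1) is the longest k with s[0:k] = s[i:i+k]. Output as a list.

[18, 1, 0, 0, 3, 1, 0, 2, 7, 1, 0, 0, 3, 1, 0, 0, 0, 1]

Z[0]=18
i=1: fresh scan; Z[1]=1 extend→box=[1,2)
i=2: fresh scan; Z[2]=0
i=3: fresh scan; Z[3]=0
i=4: fresh scan; Z[4]=3 extend→box=[4,7)
i=5: min(r-i=2, Z[1]=1)=1; Z[5]=1
i=6: min(r-i=1, Z[2]=0)=0; Z[6]=0
i=7: fresh scan; Z[7]=2 extend→box=[7,9)
i=8: min(r-i=1, Z[1]=1)=1; Z[8]=7 extend→box=[8,15)
i=9: min(r-i=6, Z[1]=1)=1; Z[9]=1
i=10: min(r-i=5, Z[2]=0)=0; Z[10]=0
i=11: min(r-i=4, Z[3]=0)=0; Z[11]=0
i=12: min(r-i=3, Z[4]=3)=3; Z[12]=3
i=13: min(r-i=2, Z[5]=1)=1; Z[13]=1
i=14: min(r-i=1, Z[6]=0)=0; Z[14]=0
i=15: fresh scan; Z[15]=0
i=16: fresh scan; Z[16]=0
i=17: fresh scan; Z[17]=1 extend→box=[17,18)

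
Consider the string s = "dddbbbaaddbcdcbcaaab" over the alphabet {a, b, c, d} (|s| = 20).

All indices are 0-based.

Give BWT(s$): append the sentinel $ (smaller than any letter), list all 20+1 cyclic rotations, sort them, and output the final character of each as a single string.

bcabaaabbdcdbdbddcda$

rank  rotation               last
    0  $dddbbbaaddbcdcbcaaab  b
    1  aaab$dddbbbaaddbcdcbc  c
    2  aab$dddbbbaaddbcdcbca  a
    3  aaddbcdcbcaaab$dddbbb  b
    4  ab$dddbbbaaddbcdcbcaa  a
    5  addbcdcbcaaab$dddbbba  a
    6  b$dddbbbaaddbcdcbcaaa  a
    7  baaddbcdcbcaaab$dddbb  b
    8  bbaaddbcdcbcaaab$dddb  b
    9  bbbaaddbcdcbcaaab$ddd  d
   10  bcaaab$dddbbbaaddbcdc  c
   11  bcdcbcaaab$dddbbbaadd  d
   12  caaab$dddbbbaaddbcdcb  b
   13  cbcaaab$dddbbbaaddbcd  d
   14  cdcbcaaab$dddbbbaaddb  b
   15  dbbbaaddbcdcbcaaab$dd  d
   16  dbcdcbcaaab$dddbbbaad  d
   17  dcbcaaab$dddbbbaaddbc  c
   18  ddbbbaaddbcdcbcaaab$d  d
   19  ddbcdcbcaaab$dddbbbaa  a
   20  dddbbbaaddbcdcbcaaab$  $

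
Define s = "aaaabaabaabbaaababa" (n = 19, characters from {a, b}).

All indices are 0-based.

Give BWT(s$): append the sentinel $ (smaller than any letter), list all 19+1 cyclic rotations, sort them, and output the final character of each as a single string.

ab$abababbaaaaabaaaa

rank  rotation              last
    0  $aaaabaabaabbaaababa  a
    1  a$aaaabaabaabbaaabab  b
    2  aaaabaabaabbaaababa$  $
    3  aaabaabaabbaaababa$a  a
    4  aaababa$aaaabaabaabb  b
    5  aabaabaabbaaababa$aa  a
    6  aabaabbaaababa$aaaab  b
    7  aababa$aaaabaabaabba  a
    8  aabbaaababa$aaaabaab  b
    9  aba$aaaabaabaabbaaab  b
   10  abaabaabbaaababa$aaa  a
   11  abaabbaaababa$aaaaba  a
   12  ababa$aaaabaabaabbaa  a
   13  abbaaababa$aaaabaaba  a
   14  ba$aaaabaabaabbaaaba  a
   15  baaababa$aaaabaabaab  b
   16  baabaabbaaababa$aaaa  a
   17  baabbaaababa$aaaabaa  a
   18  baba$aaaabaabaabbaaa  a
   19  bbaaababa$aaaabaabaa  a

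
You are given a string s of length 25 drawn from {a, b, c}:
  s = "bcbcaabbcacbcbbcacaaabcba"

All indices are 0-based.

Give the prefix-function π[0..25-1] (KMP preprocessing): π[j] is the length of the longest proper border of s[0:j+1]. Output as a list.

[0, 0, 1, 2, 0, 0, 1, 1, 2, 0, 0, 1, 2, 3, 1, 2, 0, 0, 0, 0, 0, 1, 2, 3, 0]

π[0] = 0
j=1 s[j]='c': π[1]=0 (border '')
j=2 s[j]='b': π[2]=1 (border 'b')
j=3 s[j]='c': π[3]=2 (border 'bc')
j=4 s[j]='a': k: 2→0; π[4]=0 (border '')
j=5 s[j]='a': π[5]=0 (border '')
j=6 s[j]='b': π[6]=1 (border 'b')
j=7 s[j]='b': k: 1→0; π[7]=1 (border 'b')
j=8 s[j]='c': π[8]=2 (border 'bc')
j=9 s[j]='a': k: 2→0; π[9]=0 (border '')
j=10 s[j]='c': π[10]=0 (border '')
j=11 s[j]='b': π[11]=1 (border 'b')
j=12 s[j]='c': π[12]=2 (border 'bc')
j=13 s[j]='b': π[13]=3 (border 'bcb')
j=14 s[j]='b': k: 3→1→0; π[14]=1 (border 'b')
j=15 s[j]='c': π[15]=2 (border 'bc')
j=16 s[j]='a': k: 2→0; π[16]=0 (border '')
j=17 s[j]='c': π[17]=0 (border '')
j=18 s[j]='a': π[18]=0 (border '')
j=19 s[j]='a': π[19]=0 (border '')
j=20 s[j]='a': π[20]=0 (border '')
j=21 s[j]='b': π[21]=1 (border 'b')
j=22 s[j]='c': π[22]=2 (border 'bc')
j=23 s[j]='b': π[23]=3 (border 'bcb')
j=24 s[j]='a': k: 3→1→0; π[24]=0 (border '')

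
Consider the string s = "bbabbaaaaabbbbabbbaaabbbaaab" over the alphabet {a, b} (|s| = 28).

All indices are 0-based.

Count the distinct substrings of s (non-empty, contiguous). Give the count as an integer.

sorted suffixes:
  #0 SA[0]=5  'aaaaabbbbabbbaaabbbaaab'
  #1 SA[1]=6  'aaaabbbbabbbaaabbbaaab'
  #2 SA[2]=24  'aaab'
  #3 SA[3]=18  'aaabbbaaab'
  #4 SA[4]=7  'aaabbbbabbbaaabbbaaab'
  #5 SA[5]=25  'aab'
  #6 SA[6]=19  'aabbbaaab'
  #7 SA[7]=8  'aabbbbabbbaaabbbaaab'
  #8 SA[8]=26  'ab'
  #9 SA[9]=2  'abbaaaaabbbbabbbaaabbbaaab'
  #10 SA[10]=20  'abbbaaab'
  #11 SA[11]=14  'abbbaaabbbaaab'
  #12 SA[12]=9  'abbbbabbbaaabbbaaab'
  #13 SA[13]=27  'b'
  #14 SA[14]=4  'baaaaabbbbabbbaaabbbaaab'
  #15 SA[15]=23  'baaab'
  #16 SA[16]=17  'baaabbbaaab'
  #17 SA[17]=1  'babbaaaaabbbbabbbaaabbbaaab'
  #18 SA[18]=13  'babbbaaabbbaaab'
  #19 SA[19]=3  'bbaaaaabbbbabbbaaabbbaaab'
  #20 SA[20]=22  'bbaaab'
  #21 SA[21]=16  'bbaaabbbaaab'
  #22 SA[22]=0  'bbabbaaaaabbbbabbbaaabbbaaab'
  #23 SA[23]=12  'bbabbbaaabbbaaab'
  #24 SA[24]=21  'bbbaaab'
  #25 SA[25]=15  'bbbaaabbbaaab'
  #26 SA[26]=11  'bbbabbbaaabbbaaab'
  #27 SA[27]=10  'bbbbabbbaaabbbaaab'

SA = [5, 6, 24, 18, 7, 25, 19, 8, 26, 2, 20, 14, 9, 27, 4, 23, 17, 1, 13, 3, 22, 16, 0, 12, 21, 15, 11, 10]
i: (SA[i-1],SA[i]) lcp shared
  1: (5,6) 4 'aaaa'
  2: (6,24) 3 'aaa'
  3: (24,18) 4 'aaab'
  4: (18,7) 6 'aaabbb'
  5: (7,25) 2 'aa'
  6: (25,19) 3 'aab'
  7: (19,8) 5 'aabbb'
  8: (8,26) 1 'a'
  9: (26,2) 2 'ab'
  10: (2,20) 3 'abb'
  11: (20,14) 8 'abbbaaab'
  12: (14,9) 4 'abbb'
  13: (9,27) 0 ''
  14: (27,4) 1 'b'
  15: (4,23) 4 'baaa'
  16: (23,17) 5 'baaab'
  17: (17,1) 2 'ba'
  18: (1,13) 4 'babb'
  19: (13,3) 1 'b'
  20: (3,22) 5 'bbaaa'
  21: (22,16) 6 'bbaaab'
  22: (16,0) 3 'bba'
  23: (0,12) 5 'bbabb'
  24: (12,21) 2 'bb'
  25: (21,15) 7 'bbbaaab'
  26: (15,11) 4 'bbba'
  27: (11,10) 3 'bbb'

n(n+1)/2 = 28·29/2 = 406
Σ LCP = 0 + 4 + 3 + 4 + 6 + 2 + 3 + 5 + 1 + 2 + 3 + 8 + 4 + 0 + 1 + 4 + 5 + 2 + 4 + 1 + 5 + 6 + 3 + 5 + 2 + 7 + 4 + 3 = 97
distinct = 406 − 97 = 309

309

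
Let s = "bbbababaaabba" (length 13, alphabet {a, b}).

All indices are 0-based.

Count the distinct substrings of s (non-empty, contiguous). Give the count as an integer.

rank→(start, suffix):
  0 → (12, 'a')
  1 → (7, 'aaabba')
  2 → (8, 'aabba')
  3 → (5, 'abaaabba')
  4 → (3, 'ababaaabba')
  5 → (9, 'abba')
  6 → (11, 'ba')
  7 → (6, 'baaabba')
  8 → (4, 'babaaabba')
  9 → (2, 'bababaaabba')
  10 → (10, 'bba')
  11 → (1, 'bbababaaabba')
  12 → (0, 'bbbababaaabba')

SA = [12, 7, 8, 5, 3, 9, 11, 6, 4, 2, 10, 1, 0]
rank  pair      lcp
   1  s[12:],s[7:]  1  'a'
   2  s[7:],s[8:]  2  'aa'
   3  s[8:],s[5:]  1  'a'
   4  s[5:],s[3:]  3  'aba'
   5  s[3:],s[9:]  2  'ab'
   6  s[9:],s[11:]  0  ''
   7  s[11:],s[6:]  2  'ba'
   8  s[6:],s[4:]  2  'ba'
   9  s[4:],s[2:]  4  'baba'
  10  s[2:],s[10:]  1  'b'
  11  s[10:],s[1:]  3  'bba'
  12  s[1:],s[0:]  2  'bb'

n(n+1)/2 = 13·14/2 = 91
Σ LCP = 0 + 1 + 2 + 1 + 3 + 2 + 0 + 2 + 2 + 4 + 1 + 3 + 2 = 23
distinct = 91 − 23 = 68

68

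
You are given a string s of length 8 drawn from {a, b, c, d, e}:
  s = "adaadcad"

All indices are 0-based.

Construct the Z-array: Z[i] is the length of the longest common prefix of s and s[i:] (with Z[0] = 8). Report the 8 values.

Z[0]=8
i=1: outside box; Z[1]=0
i=2: outside box; Z[2]=1 scan→box=[2,3)
i=3: outside box; Z[3]=2 scan→box=[3,5)
i=4: min(r-i=1, Z[1]=0)=0; Z[4]=0
i=5: outside box; Z[5]=0
i=6: outside box; Z[6]=2 scan→box=[6,8)
i=7: min(r-i=1, Z[1]=0)=0; Z[7]=0

[8, 0, 1, 2, 0, 0, 2, 0]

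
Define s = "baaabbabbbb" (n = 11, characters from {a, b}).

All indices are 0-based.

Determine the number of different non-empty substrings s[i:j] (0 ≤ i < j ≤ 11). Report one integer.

rank | idx | suffix
   0 |   1 | aaabbabbbb
   1 |   2 | aabbabbbb
   2 |   3 | abbabbbb
   3 |   6 | abbbb
   4 |  10 | b
   5 |   0 | baaabbabbbb
   6 |   5 | babbbb
   7 |   9 | bb
   8 |   4 | bbabbbb
   9 |   8 | bbb
  10 |   7 | bbbb

SA = [1, 2, 3, 6, 10, 0, 5, 9, 4, 8, 7]
i: (SA[i-1],SA[i]) lcp shared
  1: (1,2) 2 'aa'
  2: (2,3) 1 'a'
  3: (3,6) 3 'abb'
  4: (6,10) 0 ''
  5: (10,0) 1 'b'
  6: (0,5) 2 'ba'
  7: (5,9) 1 'b'
  8: (9,4) 2 'bb'
  9: (4,8) 2 'bb'
  10: (8,7) 3 'bbb'

n(n+1)/2 = 11·12/2 = 66
Σ LCP = 0 + 2 + 1 + 3 + 0 + 1 + 2 + 1 + 2 + 2 + 3 = 17
distinct = 66 − 17 = 49

49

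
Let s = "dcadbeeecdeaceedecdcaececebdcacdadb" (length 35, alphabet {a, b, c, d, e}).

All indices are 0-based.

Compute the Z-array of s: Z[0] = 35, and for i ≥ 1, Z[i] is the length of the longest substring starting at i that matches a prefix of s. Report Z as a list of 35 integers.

Z[0]=35
i=1: fresh scan; Z[1]=0
i=2: fresh scan; Z[2]=0
i=3: fresh scan; Z[3]=1 grow→box=[3,4)
i=4: fresh scan; Z[4]=0
i=5: fresh scan; Z[5]=0
i=6: fresh scan; Z[6]=0
i=7: fresh scan; Z[7]=0
i=8: fresh scan; Z[8]=0
i=9: fresh scan; Z[9]=1 grow→box=[9,10)
i=10: fresh scan; Z[10]=0
i=11: fresh scan; Z[11]=0
i=12: fresh scan; Z[12]=0
i=13: fresh scan; Z[13]=0
i=14: fresh scan; Z[14]=0
i=15: fresh scan; Z[15]=1 grow→box=[15,16)
i=16: fresh scan; Z[16]=0
i=17: fresh scan; Z[17]=0
i=18: fresh scan; Z[18]=3 grow→box=[18,21)
i=19: min(r-i=2, Z[1]=0)=0; Z[19]=0
i=20: min(r-i=1, Z[2]=0)=0; Z[20]=0
i=21: fresh scan; Z[21]=0
i=22: fresh scan; Z[22]=0
i=23: fresh scan; Z[23]=0
i=24: fresh scan; Z[24]=0
i=25: fresh scan; Z[25]=0
i=26: fresh scan; Z[26]=0
i=27: fresh scan; Z[27]=3 grow→box=[27,30)
i=28: min(r-i=2, Z[1]=0)=0; Z[28]=0
i=29: min(r-i=1, Z[2]=0)=0; Z[29]=0
i=30: fresh scan; Z[30]=0
i=31: fresh scan; Z[31]=1 grow→box=[31,32)
i=32: fresh scan; Z[32]=0
i=33: fresh scan; Z[33]=1 grow→box=[33,34)
i=34: fresh scan; Z[34]=0

[35, 0, 0, 1, 0, 0, 0, 0, 0, 1, 0, 0, 0, 0, 0, 1, 0, 0, 3, 0, 0, 0, 0, 0, 0, 0, 0, 3, 0, 0, 0, 1, 0, 1, 0]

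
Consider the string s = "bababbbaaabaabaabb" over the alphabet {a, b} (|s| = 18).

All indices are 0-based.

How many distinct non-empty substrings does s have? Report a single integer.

rank→(start, suffix):
  0 → (7, 'aaabaabaabb')
  1 → (8, 'aabaabaabb')
  2 → (11, 'aabaabb')
  3 → (14, 'aabb')
  4 → (9, 'abaabaabb')
  5 → (12, 'abaabb')
  6 → (1, 'ababbbaaabaabaabb')
  7 → (15, 'abb')
  8 → (3, 'abbbaaabaabaabb')
  9 → (17, 'b')
  10 → (6, 'baaabaabaabb')
  11 → (10, 'baabaabb')
  12 → (13, 'baabb')
  13 → (0, 'bababbbaaabaabaabb')
  14 → (2, 'babbbaaabaabaabb')
  15 → (16, 'bb')
  16 → (5, 'bbaaabaabaabb')
  17 → (4, 'bbbaaabaabaabb')

SA = [7, 8, 11, 14, 9, 12, 1, 15, 3, 17, 6, 10, 13, 0, 2, 16, 5, 4]
rank  pair      lcp
   1  s[7:],s[8:]  2  'aa'
   2  s[8:],s[11:]  6  'aabaab'
   3  s[11:],s[14:]  3  'aab'
   4  s[14:],s[9:]  1  'a'
   5  s[9:],s[12:]  5  'abaab'
   6  s[12:],s[1:]  3  'aba'
   7  s[1:],s[15:]  2  'ab'
   8  s[15:],s[3:]  3  'abb'
   9  s[3:],s[17:]  0  ''
  10  s[17:],s[6:]  1  'b'
  11  s[6:],s[10:]  3  'baa'
  12  s[10:],s[13:]  4  'baab'
  13  s[13:],s[0:]  2  'ba'
  14  s[0:],s[2:]  3  'bab'
  15  s[2:],s[16:]  1  'b'
  16  s[16:],s[5:]  2  'bb'
  17  s[5:],s[4:]  2  'bb'

n(n+1)/2 = 18·19/2 = 171
Σ LCP = 0 + 2 + 6 + 3 + 1 + 5 + 3 + 2 + 3 + 0 + 1 + 3 + 4 + 2 + 3 + 1 + 2 + 2 = 43
distinct = 171 − 43 = 128

128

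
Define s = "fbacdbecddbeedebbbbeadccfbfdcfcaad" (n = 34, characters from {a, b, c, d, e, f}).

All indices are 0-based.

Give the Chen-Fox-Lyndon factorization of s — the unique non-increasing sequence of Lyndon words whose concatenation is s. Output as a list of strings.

["f", "b", "acdbecddbeedebbbbeadccfbfdcfc", "aad"]

emit factor 1: 'f' (i=0, period=1)
emit factor 2: 'b' (i=1, period=1)
emit factor 3: 'acdbecddbeedebbbbeadccfbfdcfc' (i=2, period=29)
emit factor 4: 'aad' (i=31, period=3)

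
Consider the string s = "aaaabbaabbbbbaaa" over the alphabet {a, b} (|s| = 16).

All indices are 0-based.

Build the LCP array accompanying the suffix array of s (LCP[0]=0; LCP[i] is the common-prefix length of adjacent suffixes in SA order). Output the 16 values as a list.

[0, 1, 2, 3, 3, 2, 4, 1, 3, 0, 3, 1, 4, 2, 3, 4]

rank | idx | suffix
   0 |  15 | a
   1 |  14 | aa
   2 |  13 | aaa
   3 |   0 | aaaabbaabbbbbaaa
   4 |   1 | aaabbaabbbbbaaa
   5 |   2 | aabbaabbbbbaaa
   6 |   6 | aabbbbbaaa
   7 |   3 | abbaabbbbbaaa
   8 |   7 | abbbbbaaa
   9 |  12 | baaa
  10 |   5 | baabbbbbaaa
  11 |  11 | bbaaa
  12 |   4 | bbaabbbbbaaa
  13 |  10 | bbbaaa
  14 |   9 | bbbbaaa
  15 |   8 | bbbbbaaa

SA = [15, 14, 13, 0, 1, 2, 6, 3, 7, 12, 5, 11, 4, 10, 9, 8]
rank  pair      lcp
   1  s[15:],s[14:]  1  'a'
   2  s[14:],s[13:]  2  'aa'
   3  s[13:],s[0:]  3  'aaa'
   4  s[0:],s[1:]  3  'aaa'
   5  s[1:],s[2:]  2  'aa'
   6  s[2:],s[6:]  4  'aabb'
   7  s[6:],s[3:]  1  'a'
   8  s[3:],s[7:]  3  'abb'
   9  s[7:],s[12:]  0  ''
  10  s[12:],s[5:]  3  'baa'
  11  s[5:],s[11:]  1  'b'
  12  s[11:],s[4:]  4  'bbaa'
  13  s[4:],s[10:]  2  'bb'
  14  s[10:],s[9:]  3  'bbb'
  15  s[9:],s[8:]  4  'bbbb'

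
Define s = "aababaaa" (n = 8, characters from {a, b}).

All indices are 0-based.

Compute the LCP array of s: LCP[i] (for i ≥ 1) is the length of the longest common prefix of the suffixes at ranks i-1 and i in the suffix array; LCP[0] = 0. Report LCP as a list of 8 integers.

[0, 1, 2, 2, 1, 3, 0, 2]

rank | idx | suffix
   0 |   7 | a
   1 |   6 | aa
   2 |   5 | aaa
   3 |   0 | aababaaa
   4 |   3 | abaaa
   5 |   1 | ababaaa
   6 |   4 | baaa
   7 |   2 | babaaa

SA = [7, 6, 5, 0, 3, 1, 4, 2]
rank  pair      lcp
   1  s[7:],s[6:]  1  'a'
   2  s[6:],s[5:]  2  'aa'
   3  s[5:],s[0:]  2  'aa'
   4  s[0:],s[3:]  1  'a'
   5  s[3:],s[1:]  3  'aba'
   6  s[1:],s[4:]  0  ''
   7  s[4:],s[2:]  2  'ba'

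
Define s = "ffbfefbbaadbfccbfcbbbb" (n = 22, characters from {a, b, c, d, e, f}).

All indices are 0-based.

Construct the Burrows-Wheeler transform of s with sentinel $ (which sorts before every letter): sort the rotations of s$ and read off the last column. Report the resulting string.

rank  rotation                 last
    0  $ffbfefbbaadbfccbfcbbbb  b
    1  aadbfccbfcbbbb$ffbfefbb  b
    2  adbfccbfcbbbb$ffbfefbba  a
    3  b$ffbfefbbaadbfccbfcbbb  b
    4  baadbfccbfcbbbb$ffbfefb  b
    5  bb$ffbfefbbaadbfccbfcbb  b
    6  bbaadbfccbfcbbbb$ffbfef  f
    7  bbb$ffbfefbbaadbfccbfcb  b
    8  bbbb$ffbfefbbaadbfccbfc  c
    9  bfcbbbb$ffbfefbbaadbfcc  c
   10  bfccbfcbbbb$ffbfefbbaad  d
   11  bfefbbaadbfccbfcbbbb$ff  f
   12  cbbbb$ffbfefbbaadbfccbf  f
   13  cbfcbbbb$ffbfefbbaadbfc  c
   14  ccbfcbbbb$ffbfefbbaadbf  f
   15  dbfccbfcbbbb$ffbfefbbaa  a
   16  efbbaadbfccbfcbbbb$ffbf  f
   17  fbbaadbfccbfcbbbb$ffbfe  e
   18  fbfefbbaadbfccbfcbbbb$f  f
   19  fcbbbb$ffbfefbbaadbfccb  b
   20  fccbfcbbbb$ffbfefbbaadb  b
   21  fefbbaadbfccbfcbbbb$ffb  b
   22  ffbfefbbaadbfccbfcbbbb$  $

bbabbbfbccdffcfafefbbb$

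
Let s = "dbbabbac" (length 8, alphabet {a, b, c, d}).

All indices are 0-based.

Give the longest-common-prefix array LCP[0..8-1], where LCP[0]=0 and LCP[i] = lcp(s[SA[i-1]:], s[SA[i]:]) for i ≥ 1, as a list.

[0, 1, 0, 2, 1, 3, 0, 0]

rank→(start, suffix):
  0 → (3, 'abbac')
  1 → (6, 'ac')
  2 → (2, 'babbac')
  3 → (5, 'bac')
  4 → (1, 'bbabbac')
  5 → (4, 'bbac')
  6 → (7, 'c')
  7 → (0, 'dbbabbac')

SA = [3, 6, 2, 5, 1, 4, 7, 0]
rank  pair      lcp
   1  s[3:],s[6:]  1  'a'
   2  s[6:],s[2:]  0  ''
   3  s[2:],s[5:]  2  'ba'
   4  s[5:],s[1:]  1  'b'
   5  s[1:],s[4:]  3  'bba'
   6  s[4:],s[7:]  0  ''
   7  s[7:],s[0:]  0  ''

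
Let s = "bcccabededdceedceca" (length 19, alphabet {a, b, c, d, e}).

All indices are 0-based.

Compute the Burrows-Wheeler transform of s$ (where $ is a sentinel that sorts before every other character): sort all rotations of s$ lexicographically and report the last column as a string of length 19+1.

rank  rotation              last
    0  $bcccabededdceedceca  a
    1  a$bcccabededdceedcec  c
    2  abededdceedceca$bccc  c
    3  bcccabededdceedceca$  $
    4  bededdceedceca$bccca  a
    5  ca$bcccabededdceedce  e
    6  cabededdceedceca$bcc  c
    7  ccabededdceedceca$bc  c
    8  cccabededdceedceca$b  b
    9  ceca$bcccabededdceed  d
   10  ceedceca$bcccabededd  d
   11  dceca$bcccabededdcee  e
   12  dceedceca$bcccabeded  d
   13  ddceedceca$bcccabede  e
   14  deddceedceca$bcccabe  e
   15  eca$bcccabededdceedc  c
   16  edceca$bcccabededdce  e
   17  eddceedceca$bcccabed  d
   18  ededdceedceca$bcccab  b
   19  eedceca$bcccabededdc  c

acc$aeccbddedeecedbc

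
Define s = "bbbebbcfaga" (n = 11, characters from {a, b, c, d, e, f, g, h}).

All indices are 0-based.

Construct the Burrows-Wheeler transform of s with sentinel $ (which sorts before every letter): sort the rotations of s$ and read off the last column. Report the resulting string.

agf$ebbbbbca

rank  rotation      last
    0  $bbbebbcfaga  a
    1  a$bbbebbcfag  g
    2  aga$bbbebbcf  f
    3  bbbebbcfaga$  $
    4  bbcfaga$bbbe  e
    5  bbebbcfaga$b  b
    6  bcfaga$bbbeb  b
    7  bebbcfaga$bb  b
    8  cfaga$bbbebb  b
    9  ebbcfaga$bbb  b
   10  faga$bbbebbc  c
   11  ga$bbbebbcfa  a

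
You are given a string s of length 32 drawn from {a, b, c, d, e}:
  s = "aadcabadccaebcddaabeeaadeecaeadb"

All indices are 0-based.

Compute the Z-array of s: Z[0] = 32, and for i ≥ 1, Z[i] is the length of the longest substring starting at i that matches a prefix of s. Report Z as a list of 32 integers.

[32, 1, 0, 0, 1, 0, 1, 0, 0, 0, 1, 0, 0, 0, 0, 0, 2, 1, 0, 0, 0, 3, 1, 0, 0, 0, 0, 1, 0, 1, 0, 0]

Z[0]=32
i=1: fresh scan; Z[1]=1 extend→box=[1,2)
i=2: fresh scan; Z[2]=0
i=3: fresh scan; Z[3]=0
i=4: fresh scan; Z[4]=1 extend→box=[4,5)
i=5: fresh scan; Z[5]=0
i=6: fresh scan; Z[6]=1 extend→box=[6,7)
i=7: fresh scan; Z[7]=0
i=8: fresh scan; Z[8]=0
i=9: fresh scan; Z[9]=0
i=10: fresh scan; Z[10]=1 extend→box=[10,11)
i=11: fresh scan; Z[11]=0
i=12: fresh scan; Z[12]=0
i=13: fresh scan; Z[13]=0
i=14: fresh scan; Z[14]=0
i=15: fresh scan; Z[15]=0
i=16: fresh scan; Z[16]=2 extend→box=[16,18)
i=17: min(r-i=1, Z[1]=1)=1; Z[17]=1
i=18: fresh scan; Z[18]=0
i=19: fresh scan; Z[19]=0
i=20: fresh scan; Z[20]=0
i=21: fresh scan; Z[21]=3 extend→box=[21,24)
i=22: min(r-i=2, Z[1]=1)=1; Z[22]=1
i=23: min(r-i=1, Z[2]=0)=0; Z[23]=0
i=24: fresh scan; Z[24]=0
i=25: fresh scan; Z[25]=0
i=26: fresh scan; Z[26]=0
i=27: fresh scan; Z[27]=1 extend→box=[27,28)
i=28: fresh scan; Z[28]=0
i=29: fresh scan; Z[29]=1 extend→box=[29,30)
i=30: fresh scan; Z[30]=0
i=31: fresh scan; Z[31]=0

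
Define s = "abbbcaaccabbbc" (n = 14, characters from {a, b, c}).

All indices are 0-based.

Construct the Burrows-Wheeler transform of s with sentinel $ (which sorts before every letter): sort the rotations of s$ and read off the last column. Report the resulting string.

ccc$aaabbbbbbca

rank  rotation         last
    0  $abbbcaaccabbbc  c
    1  aaccabbbc$abbbc  c
    2  abbbc$abbbcaacc  c
    3  abbbcaaccabbbc$  $
    4  accabbbc$abbbca  a
    5  bbbc$abbbcaacca  a
    6  bbbcaaccabbbc$a  a
    7  bbc$abbbcaaccab  b
    8  bbcaaccabbbc$ab  b
    9  bc$abbbcaaccabb  b
   10  bcaaccabbbc$abb  b
   11  c$abbbcaaccabbb  b
   12  caaccabbbc$abbb  b
   13  cabbbc$abbbcaac  c
   14  ccabbbc$abbbcaa  a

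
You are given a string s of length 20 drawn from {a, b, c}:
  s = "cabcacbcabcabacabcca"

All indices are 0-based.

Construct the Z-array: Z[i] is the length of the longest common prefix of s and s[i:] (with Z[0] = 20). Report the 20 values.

Z[0]=20
i=1: fresh scan; Z[1]=0
i=2: fresh scan; Z[2]=0
i=3: fresh scan; Z[3]=2 scan→box=[3,5)
i=4: min(r-i=1, Z[1]=0)=0; Z[4]=0
i=5: fresh scan; Z[5]=1 scan→box=[5,6)
i=6: fresh scan; Z[6]=0
i=7: fresh scan; Z[7]=5 scan→box=[7,12)
i=8: min(r-i=4, Z[1]=0)=0; Z[8]=0
i=9: min(r-i=3, Z[2]=0)=0; Z[9]=0
i=10: min(r-i=2, Z[3]=2)=2; Z[10]=3 scan→box=[10,13)
i=11: min(r-i=2, Z[1]=0)=0; Z[11]=0
i=12: min(r-i=1, Z[2]=0)=0; Z[12]=0
i=13: fresh scan; Z[13]=0
i=14: fresh scan; Z[14]=4 scan→box=[14,18)
i=15: min(r-i=3, Z[1]=0)=0; Z[15]=0
i=16: min(r-i=2, Z[2]=0)=0; Z[16]=0
i=17: min(r-i=1, Z[3]=2)=1; Z[17]=1
i=18: fresh scan; Z[18]=2 scan→box=[18,20)
i=19: min(r-i=1, Z[1]=0)=0; Z[19]=0

[20, 0, 0, 2, 0, 1, 0, 5, 0, 0, 3, 0, 0, 0, 4, 0, 0, 1, 2, 0]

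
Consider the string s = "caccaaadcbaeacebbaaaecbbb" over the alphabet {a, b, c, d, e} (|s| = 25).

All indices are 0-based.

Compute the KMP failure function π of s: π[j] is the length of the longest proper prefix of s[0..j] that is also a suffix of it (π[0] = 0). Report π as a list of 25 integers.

[0, 0, 1, 1, 2, 0, 0, 0, 1, 0, 0, 0, 0, 1, 0, 0, 0, 0, 0, 0, 0, 1, 0, 0, 0]

π[0] = 0
j=1 s[j]='a': π[1]=0 (border '')
j=2 s[j]='c': π[2]=1 (border 'c')
j=3 s[j]='c': k: 1→0; π[3]=1 (border 'c')
j=4 s[j]='a': π[4]=2 (border 'ca')
j=5 s[j]='a': k: 2→0; π[5]=0 (border '')
j=6 s[j]='a': π[6]=0 (border '')
j=7 s[j]='d': π[7]=0 (border '')
j=8 s[j]='c': π[8]=1 (border 'c')
j=9 s[j]='b': k: 1→0; π[9]=0 (border '')
j=10 s[j]='a': π[10]=0 (border '')
j=11 s[j]='e': π[11]=0 (border '')
j=12 s[j]='a': π[12]=0 (border '')
j=13 s[j]='c': π[13]=1 (border 'c')
j=14 s[j]='e': k: 1→0; π[14]=0 (border '')
j=15 s[j]='b': π[15]=0 (border '')
j=16 s[j]='b': π[16]=0 (border '')
j=17 s[j]='a': π[17]=0 (border '')
j=18 s[j]='a': π[18]=0 (border '')
j=19 s[j]='a': π[19]=0 (border '')
j=20 s[j]='e': π[20]=0 (border '')
j=21 s[j]='c': π[21]=1 (border 'c')
j=22 s[j]='b': k: 1→0; π[22]=0 (border '')
j=23 s[j]='b': π[23]=0 (border '')
j=24 s[j]='b': π[24]=0 (border '')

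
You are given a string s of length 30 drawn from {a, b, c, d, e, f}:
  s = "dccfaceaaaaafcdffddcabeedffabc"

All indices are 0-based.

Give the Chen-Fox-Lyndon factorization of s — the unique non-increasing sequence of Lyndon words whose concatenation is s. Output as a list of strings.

["d", "ccf", "ace", "aaaaafcdffddcabeedffabc"]

emit factor 1: 'd' (i=0, period=1)
emit factor 2: 'ccf' (i=1, period=3)
emit factor 3: 'ace' (i=4, period=3)
emit factor 4: 'aaaaafcdffddcabeedffabc' (i=7, period=23)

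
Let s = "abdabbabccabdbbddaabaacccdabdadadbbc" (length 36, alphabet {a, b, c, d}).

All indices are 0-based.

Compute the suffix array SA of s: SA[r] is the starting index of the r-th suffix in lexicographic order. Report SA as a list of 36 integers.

rank | idx | suffix
   0 |  17 | aabaacccdabdadadbbc
   1 |  20 | aacccdabdadadbbc
   2 |  18 | abaacccdabdadadbbc
   3 |   3 | abbabccabdbbddaabaacccdabdadadbbc
   4 |   6 | abccabdbbddaabaacccdabdadadbbc
   5 |   0 | abdabbabccabdbbddaabaacccdabdadadbbc
   6 |  26 | abdadadbbc
   7 |  10 | abdbbddaabaacccdabdadadbbc
   8 |  21 | acccdabdadadbbc
   9 |  29 | adadbbc
  10 |  31 | adbbc
  11 |  19 | baacccdabdadadbbc
  12 |   5 | babccabdbbddaabaacccdabdadadbbc
  13 |   4 | bbabccabdbbddaabaacccdabdadadbbc
  14 |  33 | bbc
  15 |  13 | bbddaabaacccdabdadadbbc
  16 |  34 | bc
  17 |   7 | bccabdbbddaabaacccdabdadadbbc
  18 |   1 | bdabbabccabdbbddaabaacccdabdadadbbc
  19 |  27 | bdadadbbc
  20 |  11 | bdbbddaabaacccdabdadadbbc
  21 |  14 | bddaabaacccdabdadadbbc
  22 |  35 | c
  23 |   9 | cabdbbddaabaacccdabdadadbbc
  24 |   8 | ccabdbbddaabaacccdabdadadbbc
  25 |  22 | cccdabdadadbbc
  26 |  23 | ccdabdadadbbc
  27 |  24 | cdabdadadbbc
  28 |  16 | daabaacccdabdadadbbc
  29 |   2 | dabbabccabdbbddaabaacccdabdadadbbc
  30 |  25 | dabdadadbbc
  31 |  28 | dadadbbc
  32 |  30 | dadbbc
  33 |  32 | dbbc
  34 |  12 | dbbddaabaacccdabdadadbbc
  35 |  15 | ddaabaacccdabdadadbbc

[17, 20, 18, 3, 6, 0, 26, 10, 21, 29, 31, 19, 5, 4, 33, 13, 34, 7, 1, 27, 11, 14, 35, 9, 8, 22, 23, 24, 16, 2, 25, 28, 30, 32, 12, 15]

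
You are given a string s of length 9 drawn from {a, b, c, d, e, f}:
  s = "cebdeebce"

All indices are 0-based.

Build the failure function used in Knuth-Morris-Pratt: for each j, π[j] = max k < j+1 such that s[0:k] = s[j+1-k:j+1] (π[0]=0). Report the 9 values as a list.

π[0] = 0
j=1 s[j]='e': π[1]=0 (border '')
j=2 s[j]='b': π[2]=0 (border '')
j=3 s[j]='d': π[3]=0 (border '')
j=4 s[j]='e': π[4]=0 (border '')
j=5 s[j]='e': π[5]=0 (border '')
j=6 s[j]='b': π[6]=0 (border '')
j=7 s[j]='c': π[7]=1 (border 'c')
j=8 s[j]='e': π[8]=2 (border 'ce')

[0, 0, 0, 0, 0, 0, 0, 1, 2]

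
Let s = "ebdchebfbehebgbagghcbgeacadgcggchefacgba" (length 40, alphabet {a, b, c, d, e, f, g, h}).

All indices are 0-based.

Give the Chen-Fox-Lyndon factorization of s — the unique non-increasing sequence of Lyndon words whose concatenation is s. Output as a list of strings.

["e", "bdchebfbehebg", "b", "agghcbge", "acadgcggchefacgb", "a"]

emit factor 1: 'e' (i=0, period=1)
emit factor 2: 'bdchebfbehebg' (i=1, period=13)
emit factor 3: 'b' (i=14, period=1)
emit factor 4: 'agghcbge' (i=15, period=8)
emit factor 5: 'acadgcggchefacgb' (i=23, period=16)
emit factor 6: 'a' (i=39, period=1)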